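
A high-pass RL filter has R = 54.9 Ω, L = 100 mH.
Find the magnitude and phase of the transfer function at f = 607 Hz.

Step 1 — Angular frequency: ω = 2π·607 = 3814 rad/s.
Step 2 — Transfer function: H(jω) = jωL/(R + jωL).
Step 3 — Numerator jωL = j·381.4; denominator R + jωL = 54.9 + j381.4.
Step 4 — H = 0.9797 + j0.141.
Step 5 — Magnitude: |H| = 0.9898 (-0.1 dB); phase: φ = 8.2°.

|H| = 0.9898 (-0.1 dB), φ = 8.2°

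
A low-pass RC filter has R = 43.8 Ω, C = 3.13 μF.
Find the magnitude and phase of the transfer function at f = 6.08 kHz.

Step 1 — Angular frequency: ω = 2π·6080 = 3.82e+04 rad/s.
Step 2 — Transfer function: H(jω) = 1/(1 + jωRC).
Step 3 — Denominator: 1 + jωRC = 1 + j·3.82e+04·43.8·3.13e-06 = 1 + j5.237.
Step 4 — H = 0.03518 - j0.1842.
Step 5 — Magnitude: |H| = 0.1876 (-14.5 dB); phase: φ = -79.2°.

|H| = 0.1876 (-14.5 dB), φ = -79.2°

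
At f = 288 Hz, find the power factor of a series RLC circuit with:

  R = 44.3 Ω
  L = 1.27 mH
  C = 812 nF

Step 1 — Angular frequency: ω = 2π·f = 2π·288 = 1810 rad/s.
Step 2 — Component impedances:
  R: Z = R = 44.3 Ω
  L: Z = jωL = j·1810·0.00127 = 0 + j2.298 Ω
  C: Z = 1/(jωC) = -j/(ω·C) = 0 - j680.6 Ω
Step 3 — Series combination: Z_total = R + L + C = 44.3 - j678.3 Ω = 679.7∠-86.3° Ω.
Step 4 — Power factor: PF = cos(φ) = Re(Z)/|Z| = 44.3/679.72 = 0.06517.
Step 5 — Type: Im(Z) = -678.3 ⇒ leading (phase φ = -86.3°).

PF = 0.06517 (leading, φ = -86.3°)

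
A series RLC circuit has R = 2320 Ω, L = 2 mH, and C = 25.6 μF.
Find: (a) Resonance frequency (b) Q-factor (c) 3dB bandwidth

Step 1 — Resonance: ω₀ = 1/√(LC) = 1/√(0.002·2.56e-05) = 4419 rad/s.
Step 2 — f₀ = ω₀/(2π) = 703.4 Hz.
Step 3 — Series Q: Q = ω₀L/R = 4419·0.002/2320 = 0.00381.
Step 4 — Bandwidth: Δω = ω₀/Q = 1.16e+06 rad/s; BW = Δω/(2π) = 1.846e+05 Hz.

(a) f₀ = 703.4 Hz  (b) Q = 0.00381  (c) BW = 1.846e+05 Hz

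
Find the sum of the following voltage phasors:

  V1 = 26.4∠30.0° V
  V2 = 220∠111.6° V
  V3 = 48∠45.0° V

Step 1 — Convert each phasor to rectangular form:
  V1 = 26.4·(cos(30.0°) + j·sin(30.0°)) = 22.86 + j13.2 V
  V2 = 220·(cos(111.6°) + j·sin(111.6°)) = -80.99 + j204.6 V
  V3 = 48·(cos(45.0°) + j·sin(45.0°)) = 33.94 + j33.94 V
Step 2 — Sum components: V_total = -24.18 + j251.7 V.
Step 3 — Convert to polar: |V_total| = 252.9 V, ∠V_total = 95.5°.

V_total = 252.9∠95.5° V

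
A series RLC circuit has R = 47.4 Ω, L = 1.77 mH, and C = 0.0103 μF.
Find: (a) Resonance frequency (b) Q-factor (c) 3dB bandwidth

Step 1 — Resonance: ω₀ = 1/√(LC) = 1/√(0.00177·1.03e-08) = 2.342e+05 rad/s.
Step 2 — f₀ = ω₀/(2π) = 3.727e+04 Hz.
Step 3 — Series Q: Q = ω₀L/R = 2.342e+05·0.00177/47.4 = 8.746.
Step 4 — Bandwidth: Δω = ω₀/Q = 2.678e+04 rad/s; BW = Δω/(2π) = 4262 Hz.

(a) f₀ = 3.727e+04 Hz  (b) Q = 8.746  (c) BW = 4262 Hz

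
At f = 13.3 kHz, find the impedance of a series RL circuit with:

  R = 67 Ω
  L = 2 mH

Step 1 — Angular frequency: ω = 2π·f = 2π·1.33e+04 = 8.357e+04 rad/s.
Step 2 — Component impedances:
  R: Z = R = 67 Ω
  L: Z = jωL = j·8.357e+04·0.002 = 0 + j167.1 Ω
Step 3 — Series combination: Z_total = R + L = 67 + j167.1 Ω = 180.1∠68.2° Ω.

Z = 67 + j167.1 Ω = 180.1∠68.2° Ω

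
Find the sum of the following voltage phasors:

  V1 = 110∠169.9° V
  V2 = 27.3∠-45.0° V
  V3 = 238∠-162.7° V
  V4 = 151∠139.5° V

Step 1 — Convert each phasor to rectangular form:
  V1 = 110·(cos(169.9°) + j·sin(169.9°)) = -108.3 + j19.29 V
  V2 = 27.3·(cos(-45.0°) + j·sin(-45.0°)) = 19.3 - j19.3 V
  V3 = 238·(cos(-162.7°) + j·sin(-162.7°)) = -227.2 - j70.78 V
  V4 = 151·(cos(139.5°) + j·sin(139.5°)) = -114.8 + j98.07 V
Step 2 — Sum components: V_total = -431 + j27.28 V.
Step 3 — Convert to polar: |V_total| = 431.9 V, ∠V_total = 176.4°.

V_total = 431.9∠176.4° V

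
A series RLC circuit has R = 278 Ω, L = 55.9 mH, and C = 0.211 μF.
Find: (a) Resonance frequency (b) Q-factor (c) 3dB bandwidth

Step 1 — Resonance condition Im(Z)=0 gives ω₀ = 1/√(LC).
Step 2 — ω₀ = 1/√(0.0559·2.11e-07) = 9208 rad/s.
Step 3 — f₀ = ω₀/(2π) = 1465 Hz.
Step 4 — Series Q: Q = ω₀L/R = 9208·0.0559/278 = 1.851.
Step 5 — 3dB bandwidth: Δω = ω₀/Q = 4973 rad/s; BW = Δω/(2π) = 791.5 Hz.

(a) f₀ = 1465 Hz  (b) Q = 1.851  (c) BW = 791.5 Hz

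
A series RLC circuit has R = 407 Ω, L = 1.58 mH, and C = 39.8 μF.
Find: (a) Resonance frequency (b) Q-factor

Step 1 — Resonance condition Im(Z)=0 gives ω₀ = 1/√(LC).
Step 2 — ω₀ = 1/√(0.00158·3.98e-05) = 3988 rad/s.
Step 3 — f₀ = ω₀/(2π) = 634.7 Hz.
Step 4 — Series Q: Q = ω₀L/R = 3988·0.00158/407 = 0.01548.

(a) f₀ = 634.7 Hz  (b) Q = 0.01548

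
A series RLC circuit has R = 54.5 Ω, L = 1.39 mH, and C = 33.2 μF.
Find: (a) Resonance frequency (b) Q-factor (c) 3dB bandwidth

Step 1 — Resonance condition Im(Z)=0 gives ω₀ = 1/√(LC).
Step 2 — ω₀ = 1/√(0.00139·3.32e-05) = 4655 rad/s.
Step 3 — f₀ = ω₀/(2π) = 740.9 Hz.
Step 4 — Series Q: Q = ω₀L/R = 4655·0.00139/54.5 = 0.1187.
Step 5 — 3dB bandwidth: Δω = ω₀/Q = 3.921e+04 rad/s; BW = Δω/(2π) = 6240 Hz.

(a) f₀ = 740.9 Hz  (b) Q = 0.1187  (c) BW = 6240 Hz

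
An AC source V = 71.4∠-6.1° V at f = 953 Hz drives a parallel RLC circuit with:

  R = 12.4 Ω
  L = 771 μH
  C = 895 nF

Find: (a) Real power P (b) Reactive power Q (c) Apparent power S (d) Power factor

Step 1 — Angular frequency: ω = 2π·f = 2π·953 = 5988 rad/s.
Step 2 — Component impedances:
  R: Z = R = 12.4 Ω
  L: Z = jωL = j·5988·0.000771 = 0 + j4.617 Ω
  C: Z = 1/(jωC) = -j/(ω·C) = 0 - j186.6 Ω
Step 3 — Parallel combination: 1/Z_total = 1/R + 1/L + 1/C; Z_total = 1.577 + j4.132 Ω = 4.422∠69.1° Ω.
Step 4 — Source phasor: V = 71.4∠-6.1° V = 71 - j7.587 V.
Step 5 — Current: I = V / Z = 4.123 - j15.61 A = 16.14∠-75.2° A.
Step 6 — Complex power: S = V·I* = 411.1 + j1077 VA.
Step 7 — Real power: P = Re(S) = 411.1 W.
Step 8 — Reactive power: Q = Im(S) = 1077 VAR.
Step 9 — Apparent power: |S| = 1153 VA.
Step 10 — Power factor: PF = P/|S| = 0.3567 (lagging).

(a) P = 411.1 W  (b) Q = 1077 VAR  (c) S = 1153 VA  (d) PF = 0.3567 (lagging)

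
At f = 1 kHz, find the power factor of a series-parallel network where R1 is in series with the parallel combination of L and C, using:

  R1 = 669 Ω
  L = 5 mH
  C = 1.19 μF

Step 1 — Angular frequency: ω = 2π·f = 2π·1000 = 6283 rad/s.
Step 2 — Component impedances:
  R1: Z = R = 669 Ω
  L: Z = jωL = j·6283·0.005 = 0 + j31.42 Ω
  C: Z = 1/(jωC) = -j/(ω·C) = 0 - j133.7 Ω
Step 3 — Parallel branch: L || C = 1/(1/L + 1/C) = 0 + j41.06 Ω.
Step 4 — Series with R1: Z_total = R1 + (L || C) = 669 + j41.06 Ω = 670.3∠3.5° Ω.
Step 5 — Power factor: PF = cos(φ) = Re(Z)/|Z| = 669/670.3 = 0.9981.
Step 6 — Type: Im(Z) = 41.06 ⇒ lagging (phase φ = 3.5°).

PF = 0.9981 (lagging, φ = 3.5°)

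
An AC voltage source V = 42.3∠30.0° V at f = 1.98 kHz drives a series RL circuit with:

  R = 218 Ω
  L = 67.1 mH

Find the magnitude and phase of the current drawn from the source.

Step 1 — Angular frequency: ω = 2π·f = 2π·1980 = 1.244e+04 rad/s.
Step 2 — Component impedances:
  R: Z = R = 218 Ω
  L: Z = jωL = j·1.244e+04·0.0671 = 0 + j834.8 Ω
Step 3 — Series combination: Z_total = R + L = 218 + j834.8 Ω = 862.8∠75.4° Ω.
Step 4 — Source phasor: V = 42.3∠30.0° V = 36.63 + j21.15 V.
Step 5 — Ohm's law: I = V / Z_total = (36.63 + j21.15) / (218 + j834.8) = 0.03445 - j0.03489 A.
Step 6 — Convert to polar: |I| = 0.04903 A, ∠I = -45.4°.

I = 0.04903∠-45.4° A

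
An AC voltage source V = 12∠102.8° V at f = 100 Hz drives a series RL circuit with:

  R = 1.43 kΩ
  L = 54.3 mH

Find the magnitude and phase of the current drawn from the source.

Step 1 — Angular frequency: ω = 2π·f = 2π·100 = 628.3 rad/s.
Step 2 — Component impedances:
  R: Z = R = 1430 Ω
  L: Z = jωL = j·628.3·0.0543 = 0 + j34.12 Ω
Step 3 — Series combination: Z_total = R + L = 1430 + j34.12 Ω = 1430∠1.4° Ω.
Step 4 — Source phasor: V = 12∠102.8° V = -2.659 + j11.7 V.
Step 5 — Ohm's law: I = V / Z_total = (-2.659 + j11.7) / (1430 + j34.12) = -0.001663 + j0.008223 A.
Step 6 — Convert to polar: |I| = 0.008389 A, ∠I = 101.4°.

I = 0.008389∠101.4° A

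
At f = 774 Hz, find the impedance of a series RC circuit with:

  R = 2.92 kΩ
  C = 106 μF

Step 1 — Angular frequency: ω = 2π·f = 2π·774 = 4863 rad/s.
Step 2 — Component impedances:
  R: Z = R = 2920 Ω
  C: Z = 1/(jωC) = -j/(ω·C) = 0 - j1.94 Ω
Step 3 — Series combination: Z_total = R + C = 2920 - j1.94 Ω = 2920∠-0.0° Ω.

Z = 2920 - j1.94 Ω = 2920∠-0.0° Ω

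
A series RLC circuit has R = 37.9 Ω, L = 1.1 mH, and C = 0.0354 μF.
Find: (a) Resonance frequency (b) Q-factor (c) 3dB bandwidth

Step 1 — Resonance condition Im(Z)=0 gives ω₀ = 1/√(LC).
Step 2 — ω₀ = 1/√(0.0011·3.54e-08) = 1.603e+05 rad/s.
Step 3 — f₀ = ω₀/(2π) = 2.55e+04 Hz.
Step 4 — Series Q: Q = ω₀L/R = 1.603e+05·0.0011/37.9 = 4.651.
Step 5 — 3dB bandwidth: Δω = ω₀/Q = 3.445e+04 rad/s; BW = Δω/(2π) = 5484 Hz.

(a) f₀ = 2.55e+04 Hz  (b) Q = 4.651  (c) BW = 5484 Hz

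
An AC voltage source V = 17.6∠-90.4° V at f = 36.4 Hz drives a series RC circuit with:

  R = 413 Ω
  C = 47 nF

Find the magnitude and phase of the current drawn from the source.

Step 1 — Angular frequency: ω = 2π·f = 2π·36.4 = 228.7 rad/s.
Step 2 — Component impedances:
  R: Z = R = 413 Ω
  C: Z = 1/(jωC) = -j/(ω·C) = 0 - j9.303e+04 Ω
Step 3 — Series combination: Z_total = R + C = 413 - j9.303e+04 Ω = 9.303e+04∠-89.7° Ω.
Step 4 — Source phasor: V = 17.6∠-90.4° V = -0.1229 - j17.6 V.
Step 5 — Ohm's law: I = V / Z_total = (-0.1229 - j17.6) / (413 - j9.303e+04) = 0.0001892 - j2.161e-06 A.
Step 6 — Convert to polar: |I| = 0.0001892 A, ∠I = -0.7°.

I = 0.0001892∠-0.7° A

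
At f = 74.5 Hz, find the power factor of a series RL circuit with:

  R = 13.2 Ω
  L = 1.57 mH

Step 1 — Angular frequency: ω = 2π·f = 2π·74.5 = 468.1 rad/s.
Step 2 — Component impedances:
  R: Z = R = 13.2 Ω
  L: Z = jωL = j·468.1·0.00157 = 0 + j0.7349 Ω
Step 3 — Series combination: Z_total = R + L = 13.2 + j0.7349 Ω = 13.22∠3.2° Ω.
Step 4 — Power factor: PF = cos(φ) = Re(Z)/|Z| = 13.2/13.22 = 0.9985.
Step 5 — Type: Im(Z) = 0.7349 ⇒ lagging (phase φ = 3.2°).

PF = 0.9985 (lagging, φ = 3.2°)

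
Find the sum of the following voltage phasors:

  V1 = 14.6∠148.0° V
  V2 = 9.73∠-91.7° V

Step 1 — Convert each phasor to rectangular form:
  V1 = 14.6·(cos(148.0°) + j·sin(148.0°)) = -12.38 + j7.737 V
  V2 = 9.73·(cos(-91.7°) + j·sin(-91.7°)) = -0.2887 - j9.726 V
Step 2 — Sum components: V_total = -12.67 - j1.989 V.
Step 3 — Convert to polar: |V_total| = 12.83 V, ∠V_total = -171.1°.

V_total = 12.83∠-171.1° V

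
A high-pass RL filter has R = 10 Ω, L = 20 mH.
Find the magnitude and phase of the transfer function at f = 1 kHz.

Step 1 — Angular frequency: ω = 2π·1000 = 6283 rad/s.
Step 2 — Transfer function: H(jω) = jωL/(R + jωL).
Step 3 — Numerator jωL = j·125.7; denominator R + jωL = 10 + j125.7.
Step 4 — H = 0.9937 + j0.07908.
Step 5 — Magnitude: |H| = 0.9968 (-0.0 dB); phase: φ = 4.5°.

|H| = 0.9968 (-0.0 dB), φ = 4.5°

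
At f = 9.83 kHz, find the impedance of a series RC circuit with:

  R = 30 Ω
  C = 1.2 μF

Step 1 — Angular frequency: ω = 2π·f = 2π·9830 = 6.176e+04 rad/s.
Step 2 — Component impedances:
  R: Z = R = 30 Ω
  C: Z = 1/(jωC) = -j/(ω·C) = 0 - j13.49 Ω
Step 3 — Series combination: Z_total = R + C = 30 - j13.49 Ω = 32.89∠-24.2° Ω.

Z = 30 - j13.49 Ω = 32.89∠-24.2° Ω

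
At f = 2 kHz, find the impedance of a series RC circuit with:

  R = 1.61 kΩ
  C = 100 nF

Step 1 — Angular frequency: ω = 2π·f = 2π·2000 = 1.257e+04 rad/s.
Step 2 — Component impedances:
  R: Z = R = 1610 Ω
  C: Z = 1/(jωC) = -j/(ω·C) = 0 - j795.8 Ω
Step 3 — Series combination: Z_total = R + C = 1610 - j795.8 Ω = 1796∠-26.3° Ω.

Z = 1610 - j795.8 Ω = 1796∠-26.3° Ω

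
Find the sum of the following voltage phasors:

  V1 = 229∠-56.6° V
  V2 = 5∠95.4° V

Step 1 — Convert each phasor to rectangular form:
  V1 = 229·(cos(-56.6°) + j·sin(-56.6°)) = 126.1 - j191.2 V
  V2 = 5·(cos(95.4°) + j·sin(95.4°)) = -0.4705 + j4.978 V
Step 2 — Sum components: V_total = 125.6 - j186.2 V.
Step 3 — Convert to polar: |V_total| = 224.6 V, ∠V_total = -56.0°.

V_total = 224.6∠-56.0° V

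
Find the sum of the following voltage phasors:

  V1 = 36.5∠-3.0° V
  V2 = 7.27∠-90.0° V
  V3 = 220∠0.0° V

Step 1 — Convert each phasor to rectangular form:
  V1 = 36.5·(cos(-3.0°) + j·sin(-3.0°)) = 36.45 - j1.91 V
  V2 = 7.27·(cos(-90.0°) + j·sin(-90.0°)) = 0 - j7.27 V
  V3 = 220·(cos(0.0°) + j·sin(0.0°)) = 220 V
Step 2 — Sum components: V_total = 256.4 - j9.18 V.
Step 3 — Convert to polar: |V_total| = 256.6 V, ∠V_total = -2.1°.

V_total = 256.6∠-2.1° V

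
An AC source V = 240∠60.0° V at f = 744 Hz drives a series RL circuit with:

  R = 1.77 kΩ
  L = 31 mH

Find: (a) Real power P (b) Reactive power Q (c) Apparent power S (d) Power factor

Step 1 — Angular frequency: ω = 2π·f = 2π·744 = 4675 rad/s.
Step 2 — Component impedances:
  R: Z = R = 1770 Ω
  L: Z = jωL = j·4675·0.031 = 0 + j144.9 Ω
Step 3 — Series combination: Z_total = R + L = 1770 + j144.9 Ω = 1776∠4.7° Ω.
Step 4 — Source phasor: V = 240∠60.0° V = 120 + j207.8 V.
Step 5 — Current: I = V / Z = 0.0769 + j0.1111 A = 0.1351∠55.3° A.
Step 6 — Complex power: S = V·I* = 32.33 + j2.647 VA.
Step 7 — Real power: P = Re(S) = 32.33 W.
Step 8 — Reactive power: Q = Im(S) = 2.647 VAR.
Step 9 — Apparent power: |S| = 32.43 VA.
Step 10 — Power factor: PF = P/|S| = 0.9967 (lagging).

(a) P = 32.33 W  (b) Q = 2.647 VAR  (c) S = 32.43 VA  (d) PF = 0.9967 (lagging)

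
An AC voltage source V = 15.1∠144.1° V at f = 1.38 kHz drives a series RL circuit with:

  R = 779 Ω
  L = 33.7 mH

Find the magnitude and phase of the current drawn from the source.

Step 1 — Angular frequency: ω = 2π·f = 2π·1380 = 8671 rad/s.
Step 2 — Component impedances:
  R: Z = R = 779 Ω
  L: Z = jωL = j·8671·0.0337 = 0 + j292.2 Ω
Step 3 — Series combination: Z_total = R + L = 779 + j292.2 Ω = 832∠20.6° Ω.
Step 4 — Source phasor: V = 15.1∠144.1° V = -12.23 + j8.854 V.
Step 5 — Ohm's law: I = V / Z_total = (-12.23 + j8.854) / (779 + j292.2) = -0.01003 + j0.01513 A.
Step 6 — Convert to polar: |I| = 0.01815 A, ∠I = 123.5°.

I = 0.01815∠123.5° A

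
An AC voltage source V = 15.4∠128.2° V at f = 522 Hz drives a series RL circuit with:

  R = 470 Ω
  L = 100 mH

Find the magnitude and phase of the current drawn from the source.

Step 1 — Angular frequency: ω = 2π·f = 2π·522 = 3280 rad/s.
Step 2 — Component impedances:
  R: Z = R = 470 Ω
  L: Z = jωL = j·3280·0.1 = 0 + j328 Ω
Step 3 — Series combination: Z_total = R + L = 470 + j328 Ω = 573.1∠34.9° Ω.
Step 4 — Source phasor: V = 15.4∠128.2° V = -9.523 + j12.1 V.
Step 5 — Ohm's law: I = V / Z_total = (-9.523 + j12.1) / (470 + j328) = -0.001543 + j0.02683 A.
Step 6 — Convert to polar: |I| = 0.02687 A, ∠I = 93.3°.

I = 0.02687∠93.3° A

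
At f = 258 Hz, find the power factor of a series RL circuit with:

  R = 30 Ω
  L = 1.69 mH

Step 1 — Angular frequency: ω = 2π·f = 2π·258 = 1621 rad/s.
Step 2 — Component impedances:
  R: Z = R = 30 Ω
  L: Z = jωL = j·1621·0.00169 = 0 + j2.74 Ω
Step 3 — Series combination: Z_total = R + L = 30 + j2.74 Ω = 30.12∠5.2° Ω.
Step 4 — Power factor: PF = cos(φ) = Re(Z)/|Z| = 30/30.125 = 0.9959.
Step 5 — Type: Im(Z) = 2.74 ⇒ lagging (phase φ = 5.2°).

PF = 0.9959 (lagging, φ = 5.2°)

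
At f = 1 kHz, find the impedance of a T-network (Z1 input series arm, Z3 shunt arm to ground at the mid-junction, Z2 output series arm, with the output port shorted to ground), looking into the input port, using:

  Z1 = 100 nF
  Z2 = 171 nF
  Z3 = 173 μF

Step 1 — Angular frequency: ω = 2π·f = 2π·1000 = 6283 rad/s.
Step 2 — Component impedances:
  Z1: Z = 1/(jωC) = -j/(ω·C) = 0 - j1592 Ω
  Z2: Z = 1/(jωC) = -j/(ω·C) = 0 - j930.7 Ω
  Z3: Z = 1/(jωC) = -j/(ω·C) = 0 - j0.92 Ω
Step 3 — With the output port shorted to ground, the output series arm Z2 runs from the junction to ground; the shunt arm Z3 also runs from the junction to ground. They appear in parallel: Z3 || Z2 = 0 - j0.9191 Ω.
Step 4 — Series with input arm Z1: Z_in = Z1 + (Z3 || Z2) = 0 - j1592 Ω = 1592∠-90.0° Ω.

Z = 0 - j1592 Ω = 1592∠-90.0° Ω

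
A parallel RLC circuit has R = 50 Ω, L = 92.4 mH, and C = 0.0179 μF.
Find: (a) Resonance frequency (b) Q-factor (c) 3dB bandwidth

Step 1 — Resonance: ω₀ = 1/√(LC) = 1/√(0.0924·1.79e-08) = 2.459e+04 rad/s.
Step 2 — f₀ = ω₀/(2π) = 3913 Hz.
Step 3 — Parallel Q: Q = R/(ω₀L) = 50/(2.459e+04·0.0924) = 0.02201.
Step 4 — Bandwidth: Δω = ω₀/Q = 1.117e+06 rad/s; BW = Δω/(2π) = 1.778e+05 Hz.

(a) f₀ = 3913 Hz  (b) Q = 0.02201  (c) BW = 1.778e+05 Hz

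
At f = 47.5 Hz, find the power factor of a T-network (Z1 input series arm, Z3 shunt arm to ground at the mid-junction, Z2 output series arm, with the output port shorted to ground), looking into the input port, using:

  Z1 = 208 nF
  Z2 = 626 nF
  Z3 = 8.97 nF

Step 1 — Angular frequency: ω = 2π·f = 2π·47.5 = 298.5 rad/s.
Step 2 — Component impedances:
  Z1: Z = 1/(jωC) = -j/(ω·C) = 0 - j1.611e+04 Ω
  Z2: Z = 1/(jωC) = -j/(ω·C) = 0 - j5352 Ω
  Z3: Z = 1/(jωC) = -j/(ω·C) = 0 - j3.735e+05 Ω
Step 3 — With the output port shorted to ground, the output series arm Z2 runs from the junction to ground; the shunt arm Z3 also runs from the junction to ground. They appear in parallel: Z3 || Z2 = 0 - j5277 Ω.
Step 4 — Series with input arm Z1: Z_in = Z1 + (Z3 || Z2) = 0 - j2.139e+04 Ω = 2.139e+04∠-90.0° Ω.
Step 5 — Power factor: PF = cos(φ) = Re(Z)/|Z| = 0/2.139e+04 = 0.
Step 6 — Type: Im(Z) = -2.139e+04 ⇒ leading (phase φ = -90.0°).

PF = 0 (leading, φ = -90.0°)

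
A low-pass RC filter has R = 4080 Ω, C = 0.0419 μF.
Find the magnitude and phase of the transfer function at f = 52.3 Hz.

Step 1 — Angular frequency: ω = 2π·52.3 = 328.6 rad/s.
Step 2 — Transfer function: H(jω) = 1/(1 + jωRC).
Step 3 — Denominator: 1 + jωRC = 1 + j·328.6·4080·4.19e-08 = 1 + j0.05618.
Step 4 — H = 0.9969 - j0.056.
Step 5 — Magnitude: |H| = 0.9984 (-0.0 dB); phase: φ = -3.2°.

|H| = 0.9984 (-0.0 dB), φ = -3.2°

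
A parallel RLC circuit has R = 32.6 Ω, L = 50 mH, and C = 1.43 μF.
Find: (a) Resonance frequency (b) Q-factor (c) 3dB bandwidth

Step 1 — Resonance: ω₀ = 1/√(LC) = 1/√(0.05·1.43e-06) = 3740 rad/s.
Step 2 — f₀ = ω₀/(2π) = 595.2 Hz.
Step 3 — Parallel Q: Q = R/(ω₀L) = 32.6/(3740·0.05) = 0.1743.
Step 4 — Bandwidth: Δω = ω₀/Q = 2.145e+04 rad/s; BW = Δω/(2π) = 3414 Hz.

(a) f₀ = 595.2 Hz  (b) Q = 0.1743  (c) BW = 3414 Hz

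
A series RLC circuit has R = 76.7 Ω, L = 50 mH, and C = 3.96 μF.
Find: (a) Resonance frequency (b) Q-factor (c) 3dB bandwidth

Step 1 — Resonance: ω₀ = 1/√(LC) = 1/√(0.05·3.96e-06) = 2247 rad/s.
Step 2 — f₀ = ω₀/(2π) = 357.7 Hz.
Step 3 — Series Q: Q = ω₀L/R = 2247·0.05/76.7 = 1.465.
Step 4 — Bandwidth: Δω = ω₀/Q = 1534 rad/s; BW = Δω/(2π) = 244.1 Hz.

(a) f₀ = 357.7 Hz  (b) Q = 1.465  (c) BW = 244.1 Hz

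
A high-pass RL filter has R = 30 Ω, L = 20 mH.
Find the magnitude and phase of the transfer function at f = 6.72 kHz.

Step 1 — Angular frequency: ω = 2π·6720 = 4.222e+04 rad/s.
Step 2 — Transfer function: H(jω) = jωL/(R + jωL).
Step 3 — Numerator jωL = j·844.5; denominator R + jωL = 30 + j844.5.
Step 4 — H = 0.9987 + j0.03548.
Step 5 — Magnitude: |H| = 0.9994 (-0.0 dB); phase: φ = 2.0°.

|H| = 0.9994 (-0.0 dB), φ = 2.0°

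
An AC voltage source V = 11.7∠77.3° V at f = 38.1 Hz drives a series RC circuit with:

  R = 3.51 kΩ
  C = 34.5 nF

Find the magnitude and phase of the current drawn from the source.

Step 1 — Angular frequency: ω = 2π·f = 2π·38.1 = 239.4 rad/s.
Step 2 — Component impedances:
  R: Z = R = 3510 Ω
  C: Z = 1/(jωC) = -j/(ω·C) = 0 - j1.211e+05 Ω
Step 3 — Series combination: Z_total = R + C = 3510 - j1.211e+05 Ω = 1.211e+05∠-88.3° Ω.
Step 4 — Source phasor: V = 11.7∠77.3° V = 2.572 + j11.41 V.
Step 5 — Ohm's law: I = V / Z_total = (2.572 + j11.41) / (3510 - j1.211e+05) = -9.357e-05 + j2.396e-05 A.
Step 6 — Convert to polar: |I| = 9.659e-05 A, ∠I = 165.6°.

I = 9.659e-05∠165.6° A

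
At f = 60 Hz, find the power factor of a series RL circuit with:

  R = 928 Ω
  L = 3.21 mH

Step 1 — Angular frequency: ω = 2π·f = 2π·60 = 377 rad/s.
Step 2 — Component impedances:
  R: Z = R = 928 Ω
  L: Z = jωL = j·377·0.00321 = 0 + j1.21 Ω
Step 3 — Series combination: Z_total = R + L = 928 + j1.21 Ω = 928∠0.1° Ω.
Step 4 — Power factor: PF = cos(φ) = Re(Z)/|Z| = 928/928 = 1.
Step 5 — Type: Im(Z) = 1.21 ⇒ lagging (phase φ = 0.1°).

PF = 1 (lagging, φ = 0.1°)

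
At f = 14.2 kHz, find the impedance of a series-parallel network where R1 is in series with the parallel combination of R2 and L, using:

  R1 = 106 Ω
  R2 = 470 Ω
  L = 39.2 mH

Step 1 — Angular frequency: ω = 2π·f = 2π·1.42e+04 = 8.922e+04 rad/s.
Step 2 — Component impedances:
  R1: Z = R = 106 Ω
  R2: Z = R = 470 Ω
  L: Z = jωL = j·8.922e+04·0.0392 = 0 + j3497 Ω
Step 3 — Parallel branch: R2 || L = 1/(1/R2 + 1/L) = 461.7 + j62.04 Ω.
Step 4 — Series with R1: Z_total = R1 + (R2 || L) = 567.7 + j62.04 Ω = 571∠6.2° Ω.

Z = 567.7 + j62.04 Ω = 571∠6.2° Ω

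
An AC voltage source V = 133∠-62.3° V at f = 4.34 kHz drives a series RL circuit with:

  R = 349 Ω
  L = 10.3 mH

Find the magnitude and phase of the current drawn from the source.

Step 1 — Angular frequency: ω = 2π·f = 2π·4340 = 2.727e+04 rad/s.
Step 2 — Component impedances:
  R: Z = R = 349 Ω
  L: Z = jωL = j·2.727e+04·0.0103 = 0 + j280.9 Ω
Step 3 — Series combination: Z_total = R + L = 349 + j280.9 Ω = 448∠38.8° Ω.
Step 4 — Source phasor: V = 133∠-62.3° V = 61.82 - j117.8 V.
Step 5 — Ohm's law: I = V / Z_total = (61.82 - j117.8) / (349 + j280.9) = -0.05729 - j0.2913 A.
Step 6 — Convert to polar: |I| = 0.2969 A, ∠I = -101.1°.

I = 0.2969∠-101.1° A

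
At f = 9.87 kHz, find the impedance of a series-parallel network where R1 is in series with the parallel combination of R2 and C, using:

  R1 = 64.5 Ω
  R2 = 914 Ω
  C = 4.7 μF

Step 1 — Angular frequency: ω = 2π·f = 2π·9870 = 6.202e+04 rad/s.
Step 2 — Component impedances:
  R1: Z = R = 64.5 Ω
  R2: Z = R = 914 Ω
  C: Z = 1/(jωC) = -j/(ω·C) = 0 - j3.431 Ω
Step 3 — Parallel branch: R2 || C = 1/(1/R2 + 1/C) = 0.01288 - j3.431 Ω.
Step 4 — Series with R1: Z_total = R1 + (R2 || C) = 64.51 - j3.431 Ω = 64.6∠-3.0° Ω.

Z = 64.51 - j3.431 Ω = 64.6∠-3.0° Ω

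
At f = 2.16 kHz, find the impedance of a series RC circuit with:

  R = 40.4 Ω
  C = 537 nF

Step 1 — Angular frequency: ω = 2π·f = 2π·2160 = 1.357e+04 rad/s.
Step 2 — Component impedances:
  R: Z = R = 40.4 Ω
  C: Z = 1/(jωC) = -j/(ω·C) = 0 - j137.2 Ω
Step 3 — Series combination: Z_total = R + C = 40.4 - j137.2 Ω = 143∠-73.6° Ω.

Z = 40.4 - j137.2 Ω = 143∠-73.6° Ω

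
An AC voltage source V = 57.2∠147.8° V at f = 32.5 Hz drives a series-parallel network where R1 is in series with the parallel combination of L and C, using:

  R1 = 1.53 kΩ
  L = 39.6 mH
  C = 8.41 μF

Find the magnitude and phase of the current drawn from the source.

Step 1 — Angular frequency: ω = 2π·f = 2π·32.5 = 204.2 rad/s.
Step 2 — Component impedances:
  R1: Z = R = 1530 Ω
  L: Z = jωL = j·204.2·0.0396 = 0 + j8.086 Ω
  C: Z = 1/(jωC) = -j/(ω·C) = 0 - j582.3 Ω
Step 3 — Parallel branch: L || C = 1/(1/L + 1/C) = 0 + j8.2 Ω.
Step 4 — Series with R1: Z_total = R1 + (L || C) = 1530 + j8.2 Ω = 1530∠0.3° Ω.
Step 5 — Source phasor: V = 57.2∠147.8° V = -48.4 + j30.48 V.
Step 6 — Ohm's law: I = V / Z_total = (-48.4 + j30.48) / (1530 + j8.2) = -0.03153 + j0.02009 A.
Step 7 — Convert to polar: |I| = 0.03739 A, ∠I = 147.5°.

I = 0.03739∠147.5° A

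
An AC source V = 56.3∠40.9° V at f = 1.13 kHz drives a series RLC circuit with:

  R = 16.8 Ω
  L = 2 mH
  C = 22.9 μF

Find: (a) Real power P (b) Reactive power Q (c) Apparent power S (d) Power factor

Step 1 — Angular frequency: ω = 2π·f = 2π·1130 = 7100 rad/s.
Step 2 — Component impedances:
  R: Z = R = 16.8 Ω
  L: Z = jωL = j·7100·0.002 = 0 + j14.2 Ω
  C: Z = 1/(jωC) = -j/(ω·C) = 0 - j6.15 Ω
Step 3 — Series combination: Z_total = R + L + C = 16.8 + j8.05 Ω = 18.63∠25.6° Ω.
Step 4 — Source phasor: V = 56.3∠40.9° V = 42.55 + j36.86 V.
Step 5 — Current: I = V / Z = 2.915 + j0.7974 A = 3.022∠15.3° A.
Step 6 — Complex power: S = V·I* = 153.4 + j73.52 VA.
Step 7 — Real power: P = Re(S) = 153.4 W.
Step 8 — Reactive power: Q = Im(S) = 73.52 VAR.
Step 9 — Apparent power: |S| = 170.1 VA.
Step 10 — Power factor: PF = P/|S| = 0.9018 (lagging).

(a) P = 153.4 W  (b) Q = 73.52 VAR  (c) S = 170.1 VA  (d) PF = 0.9018 (lagging)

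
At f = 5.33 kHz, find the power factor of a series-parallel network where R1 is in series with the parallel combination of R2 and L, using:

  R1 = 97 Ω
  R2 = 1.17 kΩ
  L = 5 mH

Step 1 — Angular frequency: ω = 2π·f = 2π·5330 = 3.349e+04 rad/s.
Step 2 — Component impedances:
  R1: Z = R = 97 Ω
  R2: Z = R = 1170 Ω
  L: Z = jωL = j·3.349e+04·0.005 = 0 + j167.4 Ω
Step 3 — Parallel branch: R2 || L = 1/(1/R2 + 1/L) = 23.48 + j164.1 Ω.
Step 4 — Series with R1: Z_total = R1 + (R2 || L) = 120.5 + j164.1 Ω = 203.6∠53.7° Ω.
Step 5 — Power factor: PF = cos(φ) = Re(Z)/|Z| = 120.483/203.569 = 0.5919.
Step 6 — Type: Im(Z) = 164.1 ⇒ lagging (phase φ = 53.7°).

PF = 0.5919 (lagging, φ = 53.7°)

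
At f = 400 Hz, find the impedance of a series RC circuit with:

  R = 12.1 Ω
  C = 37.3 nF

Step 1 — Angular frequency: ω = 2π·f = 2π·400 = 2513 rad/s.
Step 2 — Component impedances:
  R: Z = R = 12.1 Ω
  C: Z = 1/(jωC) = -j/(ω·C) = 0 - j1.067e+04 Ω
Step 3 — Series combination: Z_total = R + C = 12.1 - j1.067e+04 Ω = 1.067e+04∠-89.9° Ω.

Z = 12.1 - j1.067e+04 Ω = 1.067e+04∠-89.9° Ω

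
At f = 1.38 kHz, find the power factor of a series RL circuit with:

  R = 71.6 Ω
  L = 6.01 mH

Step 1 — Angular frequency: ω = 2π·f = 2π·1380 = 8671 rad/s.
Step 2 — Component impedances:
  R: Z = R = 71.6 Ω
  L: Z = jωL = j·8671·0.00601 = 0 + j52.11 Ω
Step 3 — Series combination: Z_total = R + L = 71.6 + j52.11 Ω = 88.56∠36.0° Ω.
Step 4 — Power factor: PF = cos(φ) = Re(Z)/|Z| = 71.6/88.56 = 0.8085.
Step 5 — Type: Im(Z) = 52.11 ⇒ lagging (phase φ = 36.0°).

PF = 0.8085 (lagging, φ = 36.0°)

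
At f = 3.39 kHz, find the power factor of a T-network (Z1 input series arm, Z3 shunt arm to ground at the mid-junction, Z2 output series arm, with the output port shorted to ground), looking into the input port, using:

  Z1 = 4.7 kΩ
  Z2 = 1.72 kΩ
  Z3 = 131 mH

Step 1 — Angular frequency: ω = 2π·f = 2π·3390 = 2.13e+04 rad/s.
Step 2 — Component impedances:
  Z1: Z = R = 4700 Ω
  Z2: Z = R = 1720 Ω
  Z3: Z = jωL = j·2.13e+04·0.131 = 0 + j2790 Ω
Step 3 — With the output port shorted to ground, the output series arm Z2 runs from the junction to ground; the shunt arm Z3 also runs from the junction to ground. They appear in parallel: Z3 || Z2 = 1246 + j768.3 Ω.
Step 4 — Series with input arm Z1: Z_in = Z1 + (Z3 || Z2) = 5946 + j768.3 Ω = 5996∠7.4° Ω.
Step 5 — Power factor: PF = cos(φ) = Re(Z)/|Z| = 5946.4/5995.8 = 0.9918.
Step 6 — Type: Im(Z) = 768.3 ⇒ lagging (phase φ = 7.4°).

PF = 0.9918 (lagging, φ = 7.4°)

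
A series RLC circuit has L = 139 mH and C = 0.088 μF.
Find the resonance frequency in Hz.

Step 1 — Resonance condition Im(Z)=0 gives ω₀ = 1/√(LC).
Step 2 — ω₀ = 1/√(0.139·8.8e-08) = 9042 rad/s.
Step 3 — f₀ = ω₀/(2π) = 1439 Hz.

f₀ = 1439 Hz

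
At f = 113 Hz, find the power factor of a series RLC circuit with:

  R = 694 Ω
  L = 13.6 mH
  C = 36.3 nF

Step 1 — Angular frequency: ω = 2π·f = 2π·113 = 710 rad/s.
Step 2 — Component impedances:
  R: Z = R = 694 Ω
  L: Z = jωL = j·710·0.0136 = 0 + j9.656 Ω
  C: Z = 1/(jωC) = -j/(ω·C) = 0 - j3.88e+04 Ω
Step 3 — Series combination: Z_total = R + L + C = 694 - j3.879e+04 Ω = 3.88e+04∠-89.0° Ω.
Step 4 — Power factor: PF = cos(φ) = Re(Z)/|Z| = 694/3.88e+04 = 0.01789.
Step 5 — Type: Im(Z) = -3.879e+04 ⇒ leading (phase φ = -89.0°).

PF = 0.01789 (leading, φ = -89.0°)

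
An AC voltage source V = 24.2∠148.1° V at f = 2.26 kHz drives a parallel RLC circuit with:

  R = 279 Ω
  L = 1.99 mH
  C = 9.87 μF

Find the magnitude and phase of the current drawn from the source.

Step 1 — Angular frequency: ω = 2π·f = 2π·2260 = 1.42e+04 rad/s.
Step 2 — Component impedances:
  R: Z = R = 279 Ω
  L: Z = jωL = j·1.42e+04·0.00199 = 0 + j28.26 Ω
  C: Z = 1/(jωC) = -j/(ω·C) = 0 - j7.135 Ω
Step 3 — Parallel combination: 1/Z_total = 1/R + 1/L + 1/C; Z_total = 0.3262 - j9.534 Ω = 9.54∠-88.0° Ω.
Step 4 — Source phasor: V = 24.2∠148.1° V = -20.55 + j12.79 V.
Step 5 — Ohm's law: I = V / Z_total = (-20.55 + j12.79) / (0.3262 - j9.534) = -1.413 - j2.107 A.
Step 6 — Convert to polar: |I| = 2.537 A, ∠I = -123.9°.

I = 2.537∠-123.9° A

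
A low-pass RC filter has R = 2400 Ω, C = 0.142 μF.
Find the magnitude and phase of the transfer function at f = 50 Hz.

Step 1 — Angular frequency: ω = 2π·50 = 314.2 rad/s.
Step 2 — Transfer function: H(jω) = 1/(1 + jωRC).
Step 3 — Denominator: 1 + jωRC = 1 + j·314.2·2400·1.42e-07 = 1 + j0.1071.
Step 4 — H = 0.9887 - j0.1059.
Step 5 — Magnitude: |H| = 0.9943 (-0.0 dB); phase: φ = -6.1°.

|H| = 0.9943 (-0.0 dB), φ = -6.1°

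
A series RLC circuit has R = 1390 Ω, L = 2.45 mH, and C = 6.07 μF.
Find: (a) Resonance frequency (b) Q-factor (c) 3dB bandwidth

Step 1 — Resonance condition Im(Z)=0 gives ω₀ = 1/√(LC).
Step 2 — ω₀ = 1/√(0.00245·6.07e-06) = 8200 rad/s.
Step 3 — f₀ = ω₀/(2π) = 1305 Hz.
Step 4 — Series Q: Q = ω₀L/R = 8200·0.00245/1390 = 0.01445.
Step 5 — 3dB bandwidth: Δω = ω₀/Q = 5.673e+05 rad/s; BW = Δω/(2π) = 9.03e+04 Hz.

(a) f₀ = 1305 Hz  (b) Q = 0.01445  (c) BW = 9.03e+04 Hz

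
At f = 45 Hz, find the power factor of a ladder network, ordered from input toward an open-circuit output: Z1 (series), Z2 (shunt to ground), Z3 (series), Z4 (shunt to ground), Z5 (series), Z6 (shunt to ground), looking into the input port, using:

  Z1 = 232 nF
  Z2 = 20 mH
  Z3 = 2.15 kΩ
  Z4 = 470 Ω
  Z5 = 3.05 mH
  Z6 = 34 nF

Step 1 — Angular frequency: ω = 2π·f = 2π·45 = 282.7 rad/s.
Step 2 — Component impedances:
  Z1: Z = 1/(jωC) = -j/(ω·C) = 0 - j1.524e+04 Ω
  Z2: Z = jωL = j·282.7·0.02 = 0 + j5.655 Ω
  Z3: Z = R = 2150 Ω
  Z4: Z = R = 470 Ω
  Z5: Z = jωL = j·282.7·0.00305 = 0 + j0.8624 Ω
  Z6: Z = 1/(jωC) = -j/(ω·C) = 0 - j1.04e+05 Ω
Step 3 — Ladder network (open output): work backward from the far end, alternating series and parallel combinations. Z_in = 0.01221 - j1.524e+04 Ω = 1.524e+04∠-90.0° Ω.
Step 4 — Power factor: PF = cos(φ) = Re(Z)/|Z| = 0.012205/15239 = 8.009e-07.
Step 5 — Type: Im(Z) = -1.524e+04 ⇒ leading (phase φ = -90.0°).

PF = 8.009e-07 (leading, φ = -90.0°)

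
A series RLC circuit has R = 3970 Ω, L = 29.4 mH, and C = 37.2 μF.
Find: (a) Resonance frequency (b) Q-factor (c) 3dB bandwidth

Step 1 — Resonance condition Im(Z)=0 gives ω₀ = 1/√(LC).
Step 2 — ω₀ = 1/√(0.0294·3.72e-05) = 956.2 rad/s.
Step 3 — f₀ = ω₀/(2π) = 152.2 Hz.
Step 4 — Series Q: Q = ω₀L/R = 956.2·0.0294/3970 = 0.007081.
Step 5 — 3dB bandwidth: Δω = ω₀/Q = 1.35e+05 rad/s; BW = Δω/(2π) = 2.149e+04 Hz.

(a) f₀ = 152.2 Hz  (b) Q = 0.007081  (c) BW = 2.149e+04 Hz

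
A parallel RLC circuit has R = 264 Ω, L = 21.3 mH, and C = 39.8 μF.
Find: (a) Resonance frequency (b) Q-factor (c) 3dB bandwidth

Step 1 — Resonance: ω₀ = 1/√(LC) = 1/√(0.0213·3.98e-05) = 1086 rad/s.
Step 2 — f₀ = ω₀/(2π) = 172.9 Hz.
Step 3 — Parallel Q: Q = R/(ω₀L) = 264/(1086·0.0213) = 11.41.
Step 4 — Bandwidth: Δω = ω₀/Q = 95.17 rad/s; BW = Δω/(2π) = 15.15 Hz.

(a) f₀ = 172.9 Hz  (b) Q = 11.41  (c) BW = 15.15 Hz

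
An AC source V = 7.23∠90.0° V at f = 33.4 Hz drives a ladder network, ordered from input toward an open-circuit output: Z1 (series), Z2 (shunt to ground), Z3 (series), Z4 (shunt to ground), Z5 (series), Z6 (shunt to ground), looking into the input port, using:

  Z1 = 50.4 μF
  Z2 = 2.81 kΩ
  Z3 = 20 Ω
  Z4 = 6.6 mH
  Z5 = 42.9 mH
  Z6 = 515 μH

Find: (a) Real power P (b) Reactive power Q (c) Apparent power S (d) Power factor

Step 1 — Angular frequency: ω = 2π·f = 2π·33.4 = 209.9 rad/s.
Step 2 — Component impedances:
  Z1: Z = 1/(jωC) = -j/(ω·C) = 0 - j94.55 Ω
  Z2: Z = R = 2810 Ω
  Z3: Z = R = 20 Ω
  Z4: Z = jωL = j·209.9·0.0066 = 0 + j1.385 Ω
  Z5: Z = jωL = j·209.9·0.0429 = 0 + j9.003 Ω
  Z6: Z = jωL = j·209.9·0.000515 = 0 + j0.1081 Ω
Step 3 — Ladder network (open output): work backward from the far end, alternating series and parallel combinations. Z_in = 19.86 - j93.36 Ω = 95.45∠-78.0° Ω.
Step 4 — Source phasor: V = 7.23∠90.0° V = 0 + j7.23 V.
Step 5 — Current: I = V / Z = -0.07409 + j0.01576 A = 0.07575∠168.0° A.
Step 6 — Complex power: S = V·I* = 0.1139 - j0.5357 VA.
Step 7 — Real power: P = Re(S) = 0.1139 W.
Step 8 — Reactive power: Q = Im(S) = -0.5357 VAR.
Step 9 — Apparent power: |S| = 0.5477 VA.
Step 10 — Power factor: PF = P/|S| = 0.2081 (leading).

(a) P = 0.1139 W  (b) Q = -0.5357 VAR  (c) S = 0.5477 VA  (d) PF = 0.2081 (leading)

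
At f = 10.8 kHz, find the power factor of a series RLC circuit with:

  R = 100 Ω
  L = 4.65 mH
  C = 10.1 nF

Step 1 — Angular frequency: ω = 2π·f = 2π·1.08e+04 = 6.786e+04 rad/s.
Step 2 — Component impedances:
  R: Z = R = 100 Ω
  L: Z = jωL = j·6.786e+04·0.00465 = 0 + j315.5 Ω
  C: Z = 1/(jωC) = -j/(ω·C) = 0 - j1459 Ω
Step 3 — Series combination: Z_total = R + L + C = 100 - j1144 Ω = 1148∠-85.0° Ω.
Step 4 — Power factor: PF = cos(φ) = Re(Z)/|Z| = 100/1147.9 = 0.08712.
Step 5 — Type: Im(Z) = -1144 ⇒ leading (phase φ = -85.0°).

PF = 0.08712 (leading, φ = -85.0°)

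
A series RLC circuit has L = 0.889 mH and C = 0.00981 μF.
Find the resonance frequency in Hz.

Step 1 — Resonance condition Im(Z)=0 gives ω₀ = 1/√(LC).
Step 2 — ω₀ = 1/√(0.000889·9.81e-09) = 3.386e+05 rad/s.
Step 3 — f₀ = ω₀/(2π) = 5.389e+04 Hz.

f₀ = 5.389e+04 Hz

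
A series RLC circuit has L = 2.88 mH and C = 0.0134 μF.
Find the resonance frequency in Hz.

Step 1 — Resonance condition Im(Z)=0 gives ω₀ = 1/√(LC).
Step 2 — ω₀ = 1/√(0.00288·1.34e-08) = 1.61e+05 rad/s.
Step 3 — f₀ = ω₀/(2π) = 2.562e+04 Hz.

f₀ = 2.562e+04 Hz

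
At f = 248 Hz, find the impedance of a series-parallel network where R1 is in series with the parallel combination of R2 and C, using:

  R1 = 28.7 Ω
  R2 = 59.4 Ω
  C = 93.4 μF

Step 1 — Angular frequency: ω = 2π·f = 2π·248 = 1558 rad/s.
Step 2 — Component impedances:
  R1: Z = R = 28.7 Ω
  R2: Z = R = 59.4 Ω
  C: Z = 1/(jωC) = -j/(ω·C) = 0 - j6.871 Ω
Step 3 — Parallel branch: R2 || C = 1/(1/R2 + 1/C) = 0.7843 - j6.78 Ω.
Step 4 — Series with R1: Z_total = R1 + (R2 || C) = 29.48 - j6.78 Ω = 30.25∠-13.0° Ω.

Z = 29.48 - j6.78 Ω = 30.25∠-13.0° Ω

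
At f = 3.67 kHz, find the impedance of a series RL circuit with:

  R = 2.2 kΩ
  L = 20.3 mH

Step 1 — Angular frequency: ω = 2π·f = 2π·3670 = 2.306e+04 rad/s.
Step 2 — Component impedances:
  R: Z = R = 2200 Ω
  L: Z = jωL = j·2.306e+04·0.0203 = 0 + j468.1 Ω
Step 3 — Series combination: Z_total = R + L = 2200 + j468.1 Ω = 2249∠12.0° Ω.

Z = 2200 + j468.1 Ω = 2249∠12.0° Ω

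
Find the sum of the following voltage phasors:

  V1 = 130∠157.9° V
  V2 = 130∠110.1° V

Step 1 — Convert each phasor to rectangular form:
  V1 = 130·(cos(157.9°) + j·sin(157.9°)) = -120.4 + j48.91 V
  V2 = 130·(cos(110.1°) + j·sin(110.1°)) = -44.68 + j122.1 V
Step 2 — Sum components: V_total = -165.1 + j171 V.
Step 3 — Convert to polar: |V_total| = 237.7 V, ∠V_total = 134.0°.

V_total = 237.7∠134.0° V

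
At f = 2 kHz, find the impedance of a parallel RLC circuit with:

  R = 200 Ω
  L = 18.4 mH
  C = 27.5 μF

Step 1 — Angular frequency: ω = 2π·f = 2π·2000 = 1.257e+04 rad/s.
Step 2 — Component impedances:
  R: Z = R = 200 Ω
  L: Z = jωL = j·1.257e+04·0.0184 = 0 + j231.2 Ω
  C: Z = 1/(jωC) = -j/(ω·C) = 0 - j2.894 Ω
Step 3 — Parallel combination: 1/Z_total = 1/R + 1/L + 1/C; Z_total = 0.04293 - j2.93 Ω = 2.93∠-89.2° Ω.

Z = 0.04293 - j2.93 Ω = 2.93∠-89.2° Ω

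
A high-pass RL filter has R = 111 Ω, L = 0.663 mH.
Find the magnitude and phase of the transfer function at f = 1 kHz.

Step 1 — Angular frequency: ω = 2π·1000 = 6283 rad/s.
Step 2 — Transfer function: H(jω) = jωL/(R + jωL).
Step 3 — Numerator jωL = j·4.166; denominator R + jωL = 111 + j4.166.
Step 4 — H = 0.001406 + j0.03748.
Step 5 — Magnitude: |H| = 0.0375 (-28.5 dB); phase: φ = 87.9°.

|H| = 0.0375 (-28.5 dB), φ = 87.9°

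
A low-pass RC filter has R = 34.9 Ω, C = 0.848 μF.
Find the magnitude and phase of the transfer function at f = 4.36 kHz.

Step 1 — Angular frequency: ω = 2π·4360 = 2.739e+04 rad/s.
Step 2 — Transfer function: H(jω) = 1/(1 + jωRC).
Step 3 — Denominator: 1 + jωRC = 1 + j·2.739e+04·34.9·8.48e-07 = 1 + j0.8108.
Step 4 — H = 0.6034 - j0.4892.
Step 5 — Magnitude: |H| = 0.7768 (-2.2 dB); phase: φ = -39.0°.

|H| = 0.7768 (-2.2 dB), φ = -39.0°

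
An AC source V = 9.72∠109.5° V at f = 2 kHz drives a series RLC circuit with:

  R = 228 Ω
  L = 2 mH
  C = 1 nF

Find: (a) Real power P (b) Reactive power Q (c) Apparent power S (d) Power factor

Step 1 — Angular frequency: ω = 2π·f = 2π·2000 = 1.257e+04 rad/s.
Step 2 — Component impedances:
  R: Z = R = 228 Ω
  L: Z = jωL = j·1.257e+04·0.002 = 0 + j25.13 Ω
  C: Z = 1/(jωC) = -j/(ω·C) = 0 - j7.958e+04 Ω
Step 3 — Series combination: Z_total = R + L + C = 228 - j7.955e+04 Ω = 7.955e+04∠-89.8° Ω.
Step 4 — Source phasor: V = 9.72∠109.5° V = -3.245 + j9.162 V.
Step 5 — Current: I = V / Z = -0.0001153 - j4.046e-05 A = 0.0001222∠-160.7° A.
Step 6 — Complex power: S = V·I* = 3.404e-06 - j0.001188 VA.
Step 7 — Real power: P = Re(S) = 3.404e-06 W.
Step 8 — Reactive power: Q = Im(S) = -0.001188 VAR.
Step 9 — Apparent power: |S| = 0.001188 VA.
Step 10 — Power factor: PF = P/|S| = 0.002866 (leading).

(a) P = 3.404e-06 W  (b) Q = -0.001188 VAR  (c) S = 0.001188 VA  (d) PF = 0.002866 (leading)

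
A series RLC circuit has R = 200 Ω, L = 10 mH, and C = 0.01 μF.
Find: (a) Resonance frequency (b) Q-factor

Step 1 — Resonance condition Im(Z)=0 gives ω₀ = 1/√(LC).
Step 2 — ω₀ = 1/√(0.01·1e-08) = 1e+05 rad/s.
Step 3 — f₀ = ω₀/(2π) = 1.592e+04 Hz.
Step 4 — Series Q: Q = ω₀L/R = 1e+05·0.01/200 = 5.

(a) f₀ = 1.592e+04 Hz  (b) Q = 5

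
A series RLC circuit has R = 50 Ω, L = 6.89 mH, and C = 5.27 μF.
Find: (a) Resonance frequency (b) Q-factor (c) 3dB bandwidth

Step 1 — Resonance condition Im(Z)=0 gives ω₀ = 1/√(LC).
Step 2 — ω₀ = 1/√(0.00689·5.27e-06) = 5248 rad/s.
Step 3 — f₀ = ω₀/(2π) = 835.2 Hz.
Step 4 — Series Q: Q = ω₀L/R = 5248·0.00689/50 = 0.7232.
Step 5 — 3dB bandwidth: Δω = ω₀/Q = 7257 rad/s; BW = Δω/(2π) = 1155 Hz.

(a) f₀ = 835.2 Hz  (b) Q = 0.7232  (c) BW = 1155 Hz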